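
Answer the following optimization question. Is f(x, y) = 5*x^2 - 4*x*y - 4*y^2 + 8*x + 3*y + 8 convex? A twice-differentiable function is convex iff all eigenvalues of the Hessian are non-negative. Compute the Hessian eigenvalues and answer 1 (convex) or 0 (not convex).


The Hessian of f(x,y) = 5*x^2 - 4*x*y - 4*y^2 + 8*x + 3*y + 8 is:
H = [[10, -4], [-4, -8]]
Trace = 10 - 8 = 2
Determinant = 10*-8 - (-4)^2 = -96
Discriminant = (2)^2 - 4*-96 = 388.0
Eigenvalues: lambda_1 = -8.8489, lambda_2 = 10.8489
The function is not convex.

0


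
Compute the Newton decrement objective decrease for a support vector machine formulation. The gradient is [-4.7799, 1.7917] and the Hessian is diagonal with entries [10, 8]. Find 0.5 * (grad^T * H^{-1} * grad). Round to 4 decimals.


Step 1: H is diagonal, so H^(-1) * g = [-0.478, 0.224].
Step 2: g^T H^(-1) g = sum_i g_i^2 / H_ii
  = (-4.7799)^2/10 + (1.7917)^2/8
  = 2.2847 + 0.4013 = 2.686
Step 3: Objective decrease = 0.5 * g^T H^(-1) g = 1.343


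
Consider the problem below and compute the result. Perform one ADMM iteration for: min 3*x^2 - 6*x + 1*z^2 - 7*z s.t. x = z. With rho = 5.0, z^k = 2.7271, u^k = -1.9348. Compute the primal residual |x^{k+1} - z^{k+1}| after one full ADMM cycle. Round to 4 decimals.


ADMM iteration with rho = 5.0, z^k = 2.7271, u^k = -1.9348
Step 1: x-update.
Minimize 3*x^2 - 6*x + (5.0/2)*(x - 2.7271 - 1.9348)^2
FOC: (2*3 + 5.0)*x = 6 + 5.0*(2.7271 + 1.9348)
x^{k+1} = 2.6645
Step 2: z-update.
Minimize 1*z^2 - 7*z + (5.0/2)*(2.6645 - z - 1.9348)^2
FOC: (2*1 + 5.0)*z = 7 + 5.0*(2.6645 - 1.9348)
z^{k+1} = 1.5212
Step 3: u-update.
u^{k+1} = -1.9348 + 2.6645 - 1.5212 = -0.7915
Step 4: Primal residual = |2.6645 - 1.5212| = 1.1433


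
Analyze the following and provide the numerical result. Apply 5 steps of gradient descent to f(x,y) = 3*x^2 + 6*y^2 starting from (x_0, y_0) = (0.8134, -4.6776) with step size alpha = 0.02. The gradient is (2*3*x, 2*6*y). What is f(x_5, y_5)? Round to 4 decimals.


Gradient descent on f(x,y) = 3*x^2 + 6*y^2.
Starting point: (0.8134, -4.6776), alpha = 0.02
Step 1: grad_x = 2*3*0.8134 = 4.8804, grad_y = 2*6*-4.6776 = -56.1312
  x_1 = 0.8134 - 0.02*4.8804 = 0.7158
  y_1 = -4.6776 - 0.02*-56.1312 = -3.555
Step 2: grad_x = 2*3*0.7158 = 4.2948, grad_y = 2*6*-3.555 = -42.6597
  x_2 = 0.7158 - 0.02*4.2948 = 0.6299
  y_2 = -3.555 - 0.02*-42.6597 = -2.7018
Step 3: grad_x = 2*3*0.6299 = 3.7794, grad_y = 2*6*-2.7018 = -32.4214
  x_3 = 0.6299 - 0.02*3.7794 = 0.5543
  y_3 = -2.7018 - 0.02*-32.4214 = -2.0534
Step 4: grad_x = 2*3*0.5543 = 3.3259, grad_y = 2*6*-2.0534 = -24.6402
  x_4 = 0.5543 - 0.02*3.3259 = 0.4878
  y_4 = -2.0534 - 0.02*-24.6402 = -1.5605
Step 5: grad_x = 2*3*0.4878 = 2.9268, grad_y = 2*6*-1.5605 = -18.7266
  x_5 = 0.4878 - 0.02*2.9268 = 0.4293
  y_5 = -1.5605 - 0.02*-18.7266 = -1.186
f(0.4293, -1.186) = 3*0.4293^2 + 6*(-1.186)^2 = 8.9926


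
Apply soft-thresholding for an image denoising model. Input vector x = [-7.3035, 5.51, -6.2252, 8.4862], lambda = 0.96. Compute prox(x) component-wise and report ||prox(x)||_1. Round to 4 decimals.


Soft-thresholding with lambda = 0.96:
prox(-7.3035) = sign(-7.3035)*max(|-7.3035| - 0.96, 0) = -6.3435
prox(5.51) = sign(5.51)*max(|5.51| - 0.96, 0) = 4.55
prox(-6.2252) = sign(-6.2252)*max(|-6.2252| - 0.96, 0) = -5.2652
prox(8.4862) = sign(8.4862)*max(|8.4862| - 0.96, 0) = 7.5262
prox(x) = [-6.3435, 4.55, -5.2652, 7.5262]
||prox(x)||_1 = 6.3435 + 4.55 + 5.2652 + 7.5262 = 23.6849


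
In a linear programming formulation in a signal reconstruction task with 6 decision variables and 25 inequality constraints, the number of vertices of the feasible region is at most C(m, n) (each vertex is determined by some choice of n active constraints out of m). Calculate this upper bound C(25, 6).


Each vertex corresponds to some choice of n active constraints out of m, so the number of vertices is at most C(m, n) = m! / (n!(m-n)!).
m = 25, n = 6
Numerator: 25 * 24 * 23 * 22 * 21 * 20
Denominator: 6! = 720
C(25, 6) = 177100


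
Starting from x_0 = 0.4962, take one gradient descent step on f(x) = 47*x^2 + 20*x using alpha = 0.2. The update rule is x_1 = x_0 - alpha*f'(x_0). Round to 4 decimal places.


We compute the gradient at x_0 and apply the update.
f'(x) = 94*x + 20
f'(0.4962) = 94*0.4962 + 20 = 66.6428
x_1 = 0.4962 - 0.2*66.6428 = -12.8324


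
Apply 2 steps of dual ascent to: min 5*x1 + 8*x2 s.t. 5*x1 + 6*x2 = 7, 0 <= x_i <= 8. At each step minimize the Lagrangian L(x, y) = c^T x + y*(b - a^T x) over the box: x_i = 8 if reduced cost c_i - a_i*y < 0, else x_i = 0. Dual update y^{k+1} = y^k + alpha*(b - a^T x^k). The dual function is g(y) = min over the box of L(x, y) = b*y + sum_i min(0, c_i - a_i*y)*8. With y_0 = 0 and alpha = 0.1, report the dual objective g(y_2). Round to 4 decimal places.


Dual ascent for LP: min 5*x1 + 8*x2, 5*x1 + 6*x2 = 7, 0 <= x_i <= 8
Step 1: y^k = 0.0, reduced costs: (5.0, 8.0)
  x^k = (0.0, 0.0), subgradient = b - a^T x = 7.0
  y^{k+1} = 0.0 + 0.1*7.0 = 0.7
Step 2: y^k = 0.7, reduced costs: (1.5, 3.8)
  x^k = (0.0, 0.0), subgradient = b - a^T x = 7.0
  y^{k+1} = 0.7 + 0.1*7.0 = 1.4
Dual objective at y_2 = 1.4: reduced costs (-2.0, -0.4), box minimizer x = (8.0, 8.0)
g(y_2) = b*y + (c1 - a1*y)*x1 + (c2 - a2*y)*x2 = 7*1.4 + (-2.0)*8.0 + (-0.4)*8.0 = 9.8 - 16.0 - 3.2 = -9.4


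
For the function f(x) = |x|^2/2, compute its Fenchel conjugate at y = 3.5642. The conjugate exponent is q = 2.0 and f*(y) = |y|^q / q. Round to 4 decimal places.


The conjugate exponent q satisfies 1/p + 1/q = 1.
p = 2, so q = 2/(2 - 1) = 2.0
|y|^q = 3.5642^2.0 = 12.7035
f*(3.5642) = 12.7035 / 2.0 = 6.3518


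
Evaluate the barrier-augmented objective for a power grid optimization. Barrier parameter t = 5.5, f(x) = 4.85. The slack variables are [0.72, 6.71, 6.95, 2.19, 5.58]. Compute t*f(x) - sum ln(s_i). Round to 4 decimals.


Step 1: Compute log-barrier.
ln values: [-0.3285, 1.9036, 1.9387, 0.7839, 1.7192]
phi = -(-0.3285 + 1.9036 + 1.9387 + 0.7839 + 1.7192) = -6.0169
Step 2: Compute augmented objective.
t*f(x) = 5.5*4.85 = 26.675
Total = 26.675 - 6.0169 = 20.6581


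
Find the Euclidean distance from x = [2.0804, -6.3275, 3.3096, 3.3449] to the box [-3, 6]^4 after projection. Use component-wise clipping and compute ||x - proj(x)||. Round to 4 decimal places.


Project each component onto [-3, 6].
clip(2.0804) = 2.0804, clip(-6.3275) = -3.0, clip(3.3096) = 3.3096, clip(3.3449) = 3.3449
Projection = [2.0804, -3.0, 3.3096, 3.3449]
Squared diffs: [0.0, 11.0723, 0.0, 0.0]
Distance = sqrt(11.0723) = 3.3275


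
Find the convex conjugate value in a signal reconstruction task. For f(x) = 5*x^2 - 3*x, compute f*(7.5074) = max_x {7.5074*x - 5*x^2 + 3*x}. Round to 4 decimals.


f*(y) = sup_x {y*x - a*x^2 - b*x} = sup_x {(y-b)*x - a*x^2}
FOC: (y - b) - 2a*x = 0 => x* = (y - b)/(2a)
x* = (7.5074 + 3)/(2*5) = 1.0507
f*(7.5074) = (y-b)^2/(4a) = (7.5074 + 3)^2/(4*5)
= 110.4055/20 = 5.5203


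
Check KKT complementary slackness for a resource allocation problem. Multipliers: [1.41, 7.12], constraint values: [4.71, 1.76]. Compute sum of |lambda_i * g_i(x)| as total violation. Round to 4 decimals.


KKT complementary slackness check:
lambda_1 * g_1 = 1.41 * 4.71 = 6.6411
lambda_2 * g_2 = 7.12 * 1.76 = 12.5312
Total violation = 6.6411 + 12.5312 = 19.1723


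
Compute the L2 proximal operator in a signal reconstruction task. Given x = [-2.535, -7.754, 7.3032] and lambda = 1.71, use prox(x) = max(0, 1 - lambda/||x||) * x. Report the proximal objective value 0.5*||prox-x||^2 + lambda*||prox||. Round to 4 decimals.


Step 1: Compute ||x||.
||x|| = 10.9493
Step 2: Compute scaling factor.
scale = max(0, 1 - 1.71/10.9493) = 0.8438
Step 3: prox(x) = [-2.1391, -6.543, 6.1626]
||prox(x)|| = 9.2393
Step 4: Proximal objective.
0.5*||prox-x||^2 = 1.4621
lambda*||prox|| = 15.7992
Total = 17.2613


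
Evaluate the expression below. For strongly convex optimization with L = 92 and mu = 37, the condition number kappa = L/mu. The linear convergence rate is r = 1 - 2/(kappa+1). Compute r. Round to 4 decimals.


Step 1: Compute the condition number.
kappa = L/mu = 92/37 = 2.4865
Step 2: Compute the convergence rate.
r = 1 - 2/(kappa + 1) = 1 - 2*mu/(L + mu) = (L - mu)/(L + mu) = 55/129 = 0.4264


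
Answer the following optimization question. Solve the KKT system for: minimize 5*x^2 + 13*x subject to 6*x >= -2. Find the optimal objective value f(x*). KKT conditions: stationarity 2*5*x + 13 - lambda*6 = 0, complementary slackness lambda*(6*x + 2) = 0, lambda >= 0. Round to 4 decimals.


Step 1: Try lambda = 0 (constraint inactive).
x_unc = -13/(2*5) = -1.3
Check: 6*-1.3 = -7.8 < -2 -- violated!
Step 2: Constraint must be active: 6*x = -2
x* = -2/6 = -1/3 = -0.3333 (rounded; the exact value -1/3 is used below)
lambda = (2*5*(-1/3) + 13)/6 = 1.6111
Step 3: Compute optimal value.
f(x*) = 5*(-1/3)^2 + 13*(-1/3) = -3.7778


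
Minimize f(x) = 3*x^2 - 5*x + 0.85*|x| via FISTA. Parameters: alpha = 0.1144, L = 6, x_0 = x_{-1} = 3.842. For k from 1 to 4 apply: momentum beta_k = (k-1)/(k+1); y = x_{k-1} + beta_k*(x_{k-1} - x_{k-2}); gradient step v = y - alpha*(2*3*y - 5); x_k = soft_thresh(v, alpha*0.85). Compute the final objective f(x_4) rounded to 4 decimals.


FISTA on f(x) = 3*x^2 - 5*x + 0.85*|x|
L = 6, alpha = 0.1144
Iteration 1: beta = 0.0, y = 3.842 + 0.0*(3.842 - 3.842) = 3.842
  grad(y) = 18.052, v = y - alpha*grad = 1.7769
  prox(v) = soft_thresh(1.7769, 0.0972) = 1.6796
Iteration 2: beta = 0.3333, y = 1.6796 + 0.3333*(1.6796 - 3.842) = 0.9588
  grad(y) = 0.7529, v = y - alpha*grad = 0.8727
  prox(v) = soft_thresh(0.8727, 0.0972) = 0.7754
Iteration 3: beta = 0.5, y = 0.7754 + 0.5*(0.7754 - 1.6796) = 0.3234
  grad(y) = -3.0598, v = y - alpha*grad = 0.6734
  prox(v) = soft_thresh(0.6734, 0.0972) = 0.5762
Iteration 4: beta = 0.6, y = 0.5762 + 0.6*(0.5762 - 0.7754) = 0.4566
  grad(y) = -2.2604, v = y - alpha*grad = 0.7152
  prox(v) = soft_thresh(0.7152, 0.0972) = 0.6179
f(x_4) = 3*0.6179^2 - 5*0.6179 + 0.85*|0.6179| = -1.4189


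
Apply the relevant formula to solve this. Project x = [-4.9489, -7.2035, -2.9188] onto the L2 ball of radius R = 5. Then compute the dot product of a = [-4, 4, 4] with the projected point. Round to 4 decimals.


Step 1: Compute ||x|| (intermediates to 6 decimals).
||x|| = sqrt((-4.9489)^2 + (-7.2035)^2 + (-2.9188)^2) = 9.214196
Step 2: Project.
Since ||x|| > R, scale = R/||x|| = 5/9.214196 = 0.542641, proj(x) = scale * x
proj(x) = [-2.685476, -3.908914, -1.583861]
Step 3: Dot product.
a^T * proj(x) = -4*(-2.685476) + 4*(-3.908914) + 4*(-1.583861) = -11.2292


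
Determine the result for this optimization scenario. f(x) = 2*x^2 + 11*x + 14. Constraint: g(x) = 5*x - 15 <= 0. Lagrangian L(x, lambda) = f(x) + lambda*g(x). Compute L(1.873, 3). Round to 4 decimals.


Step 1: Evaluate f(x).
f(1.873) = 2*1.873^2 + 11*1.873 + 14 = 41.6193
Step 2: Evaluate g(x).
g(1.873) = 5*1.873 - 15 = -5.635
Step 3: Compute Lagrangian.
L = 41.6193 + 3*-5.635 = 24.7143


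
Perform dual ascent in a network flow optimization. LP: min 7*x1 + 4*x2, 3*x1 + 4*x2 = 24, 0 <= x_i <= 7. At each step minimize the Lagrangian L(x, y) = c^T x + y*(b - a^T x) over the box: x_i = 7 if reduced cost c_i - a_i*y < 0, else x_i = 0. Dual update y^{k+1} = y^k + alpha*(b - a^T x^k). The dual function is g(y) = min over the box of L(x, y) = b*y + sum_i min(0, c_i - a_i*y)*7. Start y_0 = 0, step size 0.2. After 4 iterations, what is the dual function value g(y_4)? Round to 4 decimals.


Dual ascent for LP: min 7*x1 + 4*x2, 3*x1 + 4*x2 = 24, 0 <= x_i <= 7
Step 1: y^k = 0.0, reduced costs: (7.0, 4.0)
  x^k = (0.0, 0.0), subgradient = b - a^T x = 24.0
  y^{k+1} = 0.0 + 0.2*24.0 = 4.8
Step 2: y^k = 4.8, reduced costs: (-7.4, -15.2)
  x^k = (7.0, 7.0), subgradient = b - a^T x = -25.0
  y^{k+1} = 4.8 + 0.2*-25.0 = -0.2
Step 3: y^k = -0.2, reduced costs: (7.6, 4.8)
  x^k = (0.0, 0.0), subgradient = b - a^T x = 24.0
  y^{k+1} = -0.2 + 0.2*24.0 = 4.6
Step 4: y^k = 4.6, reduced costs: (-6.8, -14.4)
  x^k = (7.0, 7.0), subgradient = b - a^T x = -25.0
  y^{k+1} = 4.6 + 0.2*-25.0 = -0.4
Dual objective at y_4 = -0.4: reduced costs (8.2, 5.6), box minimizer x = (0.0, 0.0)
g(y_4) = b*y + (c1 - a1*y)*x1 + (c2 - a2*y)*x2 = 24*(-0.4) + 8.2*0.0 + 5.6*0.0 = -9.6 + 0.0 + 0.0 = -9.6


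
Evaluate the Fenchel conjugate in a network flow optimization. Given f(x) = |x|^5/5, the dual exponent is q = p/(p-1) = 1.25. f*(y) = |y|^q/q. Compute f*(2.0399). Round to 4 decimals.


The conjugate exponent q satisfies 1/p + 1/q = 1.
p = 5, so q = 5/(5 - 1) = 1.25
|y|^q = 2.0399^1.25 = 2.4379
f*(2.0399) = 2.4379 / 1.25 = 1.9503


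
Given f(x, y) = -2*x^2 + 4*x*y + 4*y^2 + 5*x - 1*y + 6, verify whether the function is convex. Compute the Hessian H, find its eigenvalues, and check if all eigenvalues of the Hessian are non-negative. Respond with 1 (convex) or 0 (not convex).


The Hessian of f(x,y) = -2*x^2 + 4*x*y + 4*y^2 + 5*x - 1*y + 6 is:
H = [[-4, 4], [4, 8]]
Trace = -4 + 8 = 4
Determinant = -4*8 - (4)^2 = -48
Discriminant = (4)^2 - 4*-48 = 208.0
Eigenvalues: lambda_1 = -5.2111, lambda_2 = 9.2111
The function is not convex.

0


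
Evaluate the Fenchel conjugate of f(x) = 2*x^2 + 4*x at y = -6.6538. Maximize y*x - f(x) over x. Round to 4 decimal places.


f*(y) = sup_x {y*x - a*x^2 - b*x} = sup_x {(y-b)*x - a*x^2}
FOC: (y - b) - 2a*x = 0 => x* = (y - b)/(2a)
x* = (-6.6538 - 4)/(2*2) = -2.6635
f*(-6.6538) = (y-b)^2/(4a) = (-6.6538 - 4)^2/(4*2)
= 113.5035/8 = 14.1879


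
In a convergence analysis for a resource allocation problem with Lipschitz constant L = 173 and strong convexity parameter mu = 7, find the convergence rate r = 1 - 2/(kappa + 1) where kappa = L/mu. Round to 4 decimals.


Step 1: Compute the condition number.
kappa = L/mu = 173/7 = 24.7143
Step 2: Compute the convergence rate.
r = 1 - 2/(kappa + 1) = 1 - 2*mu/(L + mu) = (L - mu)/(L + mu) = 166/180 = 0.9222


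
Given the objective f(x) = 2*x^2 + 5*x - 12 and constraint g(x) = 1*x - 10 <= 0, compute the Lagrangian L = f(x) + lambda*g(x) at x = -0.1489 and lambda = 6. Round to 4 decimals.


Step 1: Evaluate f(x).
f(-0.1489) = 2*(-0.1489)^2 + 5*(-0.1489) - 12 = -12.7002
Step 2: Evaluate g(x).
g(-0.1489) = 1*-0.1489 - 10 = -10.1489
Step 3: Compute Lagrangian.
L = -12.7002 + 6*-10.1489 = -73.5936


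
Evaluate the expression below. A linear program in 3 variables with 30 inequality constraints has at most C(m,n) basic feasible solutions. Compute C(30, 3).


Each vertex corresponds to some choice of n active constraints out of m, so the number of vertices is at most C(m, n) = m! / (n!(m-n)!).
m = 30, n = 3
Numerator: 30 * 29 * 28
Denominator: 3! = 6
C(30, 3) = 4060


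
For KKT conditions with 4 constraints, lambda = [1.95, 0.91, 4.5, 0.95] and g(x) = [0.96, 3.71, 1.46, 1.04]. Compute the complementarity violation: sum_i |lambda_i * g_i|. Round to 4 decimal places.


KKT complementary slackness check:
lambda_1 * g_1 = 1.95 * 0.96 = 1.872
lambda_2 * g_2 = 0.91 * 3.71 = 3.3761
lambda_3 * g_3 = 4.5 * 1.46 = 6.57
lambda_4 * g_4 = 0.95 * 1.04 = 0.988
Total violation = 1.872 + 3.3761 + 6.57 + 0.988 = 12.8061


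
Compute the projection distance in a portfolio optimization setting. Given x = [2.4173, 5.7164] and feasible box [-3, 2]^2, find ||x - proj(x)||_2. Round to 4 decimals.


Project each component onto [-3, 2].
clip(2.4173) = 2.0, clip(5.7164) = 2.0
Projection = [2.0, 2.0]
Squared diffs: [0.1741, 13.8116]
Distance = sqrt(13.9857) = 3.7398


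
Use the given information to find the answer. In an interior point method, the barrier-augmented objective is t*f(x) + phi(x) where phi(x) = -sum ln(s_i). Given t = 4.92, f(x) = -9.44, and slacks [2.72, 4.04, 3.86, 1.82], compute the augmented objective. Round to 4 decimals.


Step 1: Compute log-barrier.
ln values: [1.0006, 1.3962, 1.3507, 0.5988]
phi = -(1.0006 + 1.3962 + 1.3507 + 0.5988) = -4.3464
Step 2: Compute augmented objective.
t*f(x) = 4.92*-9.44 = -46.4448
Total = -46.4448 - 4.3464 = -50.7912


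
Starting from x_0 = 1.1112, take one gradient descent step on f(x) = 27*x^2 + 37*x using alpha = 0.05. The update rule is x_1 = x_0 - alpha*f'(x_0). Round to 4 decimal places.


We compute the gradient at x_0 and apply the update.
f'(x) = 54*x + 37
f'(1.1112) = 54*1.1112 + 37 = 97.0048
x_1 = 1.1112 - 0.05*97.0048 = -3.739


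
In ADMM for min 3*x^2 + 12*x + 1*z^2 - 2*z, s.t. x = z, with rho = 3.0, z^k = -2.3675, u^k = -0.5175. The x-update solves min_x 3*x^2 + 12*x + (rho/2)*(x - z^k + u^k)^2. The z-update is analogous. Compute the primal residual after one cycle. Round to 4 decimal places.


ADMM iteration with rho = 3.0, z^k = -2.3675, u^k = -0.5175
Step 1: x-update.
Minimize 3*x^2 + 12*x + (3.0/2)*(x + 2.3675 - 0.5175)^2
FOC: (2*3 + 3.0)*x = -12 + 3.0*(-2.3675 + 0.5175)
x^{k+1} = -1.95
Step 2: z-update.
Minimize 1*z^2 - 2*z + (3.0/2)*(-1.95 - z - 0.5175)^2
FOC: (2*1 + 3.0)*z = 2 + 3.0*(-1.95 - 0.5175)
z^{k+1} = -1.0805
Step 3: u-update.
u^{k+1} = -0.5175 - 1.95 + 1.0805 = -1.387
Step 4: Primal residual = |-1.95 + 1.0805| = 0.8695


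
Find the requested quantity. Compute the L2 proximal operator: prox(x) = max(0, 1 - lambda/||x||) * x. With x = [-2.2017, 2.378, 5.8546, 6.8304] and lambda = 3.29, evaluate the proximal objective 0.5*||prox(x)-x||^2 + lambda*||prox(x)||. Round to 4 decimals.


Step 1: Compute ||x||.
||x|| = 9.5621
Step 2: Compute scaling factor.
scale = max(0, 1 - 3.29/9.5621) = 0.6559
Step 3: prox(x) = [-1.4442, 1.5598, 3.8402, 4.4803]
||prox(x)|| = 6.2721
Step 4: Proximal objective.
0.5*||prox-x||^2 = 5.4121
lambda*||prox|| = 20.6352
Total = 26.0471


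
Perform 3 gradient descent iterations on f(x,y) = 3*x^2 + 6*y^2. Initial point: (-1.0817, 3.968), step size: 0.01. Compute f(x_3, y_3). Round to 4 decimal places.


Gradient descent on f(x,y) = 3*x^2 + 6*y^2.
Starting point: (-1.0817, 3.968), alpha = 0.01
Step 1: grad_x = 2*3*-1.0817 = -6.4902, grad_y = 2*6*3.968 = 47.616
  x_1 = -1.0817 - 0.01*-6.4902 = -1.0168
  y_1 = 3.968 - 0.01*47.616 = 3.4918
Step 2: grad_x = 2*3*-1.0168 = -6.1008, grad_y = 2*6*3.4918 = 41.9021
  x_2 = -1.0168 - 0.01*-6.1008 = -0.9558
  y_2 = 3.4918 - 0.01*41.9021 = 3.0728
Step 3: grad_x = 2*3*-0.9558 = -5.7347, grad_y = 2*6*3.0728 = 36.8738
  x_3 = -0.9558 - 0.01*-5.7347 = -0.8984
  y_3 = 3.0728 - 0.01*36.8738 = 2.7041
f(-0.8984, 2.7041) = 3*(-0.8984)^2 + 6*2.7041^2 = 46.2939


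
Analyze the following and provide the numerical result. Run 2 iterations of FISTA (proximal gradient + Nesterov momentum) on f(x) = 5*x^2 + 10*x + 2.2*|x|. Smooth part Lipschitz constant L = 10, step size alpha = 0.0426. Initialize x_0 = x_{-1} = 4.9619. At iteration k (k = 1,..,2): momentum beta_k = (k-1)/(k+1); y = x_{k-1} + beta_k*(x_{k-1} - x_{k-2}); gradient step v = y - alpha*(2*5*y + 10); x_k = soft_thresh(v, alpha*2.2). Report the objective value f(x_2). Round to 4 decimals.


FISTA on f(x) = 5*x^2 + 10*x + 2.2*|x|
L = 10, alpha = 0.0426
Iteration 1: beta = 0.0, y = 4.9619 + 0.0*(4.9619 - 4.9619) = 4.9619
  grad(y) = 59.619, v = y - alpha*grad = 2.4221
  prox(v) = soft_thresh(2.4221, 0.0937) = 2.3284
Iteration 2: beta = 0.3333, y = 2.3284 + 0.3333*(2.3284 - 4.9619) = 1.4506
  grad(y) = 24.5058, v = y - alpha*grad = 0.4066
  prox(v) = soft_thresh(0.4066, 0.0937) = 0.3129
f(x_2) = 5*0.3129^2 + 10*0.3129 + 2.2*|0.3129| = 4.3071


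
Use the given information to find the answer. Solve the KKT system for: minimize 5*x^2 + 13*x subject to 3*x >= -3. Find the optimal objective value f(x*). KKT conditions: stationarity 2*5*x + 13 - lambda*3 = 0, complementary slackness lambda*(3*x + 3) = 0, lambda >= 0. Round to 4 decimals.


Step 1: Try lambda = 0 (constraint inactive).
x_unc = -13/(2*5) = -1.3
Check: 3*-1.3 = -3.9 < -3 -- violated!
Step 2: Constraint must be active: 3*x = -3
x* = -3/3 = -1.0
lambda = (2*5*(-1.0) + 13)/3 = 1.0
Step 3: Compute optimal value.
f(x*) = 5*(-1.0)^2 + 13*(-1.0) = -8.0


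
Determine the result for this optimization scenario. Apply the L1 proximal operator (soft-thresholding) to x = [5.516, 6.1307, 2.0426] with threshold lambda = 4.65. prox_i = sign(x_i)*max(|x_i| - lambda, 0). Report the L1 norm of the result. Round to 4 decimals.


Soft-thresholding with lambda = 4.65:
prox(5.516) = sign(5.516)*max(|5.516| - 4.65, 0) = 0.866
prox(6.1307) = sign(6.1307)*max(|6.1307| - 4.65, 0) = 1.4807
prox(2.0426) = sign(2.0426)*max(|2.0426| - 4.65, 0) = 0.0
prox(x) = [0.866, 1.4807, 0.0]
||prox(x)||_1 = 0.866 + 1.4807 + 0.0 = 2.3467


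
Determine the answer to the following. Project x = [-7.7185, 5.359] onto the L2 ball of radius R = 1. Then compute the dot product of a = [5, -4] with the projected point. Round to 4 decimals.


Step 1: Compute ||x|| (intermediates to 6 decimals).
||x|| = sqrt((-7.7185)^2 + 5.359^2) = 9.396495
Step 2: Project.
Since ||x|| > R, scale = R/||x|| = 1/9.396495 = 0.106423, proj(x) = scale * x
proj(x) = [-0.821426, 0.570321]
Step 3: Dot product.
a^T * proj(x) = 5*(-0.821426) - 4*0.570321 = -6.3884


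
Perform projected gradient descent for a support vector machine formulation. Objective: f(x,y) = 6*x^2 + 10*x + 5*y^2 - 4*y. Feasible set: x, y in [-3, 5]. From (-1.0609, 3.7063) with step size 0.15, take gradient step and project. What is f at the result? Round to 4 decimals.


Step 1: Compute gradient at (-1.0609, 3.7063).
grad_x = 2*6*-1.0609 + 10 = -2.7308
grad_y = 2*5*3.7063 - 4 = 33.063
Step 2: Gradient step.
x_raw = -1.0609 - 0.15*-2.7308 = -0.6513
y_raw = 3.7063 - 0.15*33.063 = -1.2532
Step 3: Project onto [-3, 5].
x_proj = clip(-0.6513) = -0.6513
y_proj = clip(-1.2532) = -1.2532
Step 4: Evaluate f.
f(-0.6513, -1.2532) = 8.8967


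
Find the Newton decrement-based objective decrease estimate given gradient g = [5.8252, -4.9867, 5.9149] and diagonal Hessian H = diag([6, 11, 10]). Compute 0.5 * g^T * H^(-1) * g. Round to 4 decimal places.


Step 1: H is diagonal, so H^(-1) * g = [0.9709, -0.4533, 0.5915].
Step 2: g^T H^(-1) g = sum_i g_i^2 / H_ii
  = (5.8252)^2/6 + (-4.9867)^2/11 + (5.9149)^2/10
  = 5.6555 + 2.2607 + 3.4986 = 11.4147
Step 3: Objective decrease = 0.5 * g^T H^(-1) g = 5.7074


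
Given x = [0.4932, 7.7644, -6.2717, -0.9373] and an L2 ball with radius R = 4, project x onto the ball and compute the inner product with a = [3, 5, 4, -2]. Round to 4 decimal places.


Step 1: Compute ||x|| (intermediates to 6 decimals).
||x|| = sqrt(0.4932^2 + 7.7644^2 + (-6.2717)^2 + (-0.9373)^2) = 10.037027
Step 2: Project.
Since ||x|| > R, scale = R/||x|| = 4/10.037027 = 0.398524, proj(x) = scale * x
proj(x) = [0.196552, 3.0943, -2.499423, -0.373537]
Step 3: Dot product.
a^T * proj(x) = 3*0.196552 + 5*3.0943 + 4*(-2.499423) - 2*(-0.373537) = 6.8105


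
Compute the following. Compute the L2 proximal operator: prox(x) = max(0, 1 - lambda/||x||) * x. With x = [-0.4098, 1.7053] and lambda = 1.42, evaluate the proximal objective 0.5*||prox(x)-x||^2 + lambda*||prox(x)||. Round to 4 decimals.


Step 1: Compute ||x||.
||x|| = 1.7538
Step 2: Compute scaling factor.
scale = max(0, 1 - 1.42/1.7538) = 0.1904
Step 3: prox(x) = [-0.078, 0.3246]
||prox(x)|| = 0.3338
Step 4: Proximal objective.
0.5*||prox-x||^2 = 1.0082
lambda*||prox|| = 0.474
Total = 1.4823


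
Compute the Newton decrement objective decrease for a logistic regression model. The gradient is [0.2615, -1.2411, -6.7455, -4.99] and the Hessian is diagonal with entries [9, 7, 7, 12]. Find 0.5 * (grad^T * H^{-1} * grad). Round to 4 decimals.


Step 1: H is diagonal, so H^(-1) * g = [0.0291, -0.1773, -0.9636, -0.4158].
Step 2: g^T H^(-1) g = sum_i g_i^2 / H_ii
  = (0.2615)^2/9 + (-1.2411)^2/7 + (-6.7455)^2/7 + (-4.99)^2/12
  = 0.0076 + 0.22 + 6.5003 + 2.075 = 8.8029
Step 3: Objective decrease = 0.5 * g^T H^(-1) g = 4.4015


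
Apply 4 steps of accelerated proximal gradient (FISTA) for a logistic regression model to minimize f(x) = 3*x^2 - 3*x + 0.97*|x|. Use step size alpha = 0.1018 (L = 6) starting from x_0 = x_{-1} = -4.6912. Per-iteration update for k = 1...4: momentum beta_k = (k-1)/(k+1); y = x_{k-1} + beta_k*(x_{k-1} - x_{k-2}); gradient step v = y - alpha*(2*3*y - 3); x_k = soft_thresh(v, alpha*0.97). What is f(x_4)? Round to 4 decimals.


FISTA on f(x) = 3*x^2 - 3*x + 0.97*|x|
L = 6, alpha = 0.1018
Iteration 1: beta = 0.0, y = -4.6912 + 0.0*(-4.6912 + 4.6912) = -4.6912
  grad(y) = -31.1472, v = y - alpha*grad = -1.5204
  prox(v) = soft_thresh(-1.5204, 0.0987) = -1.4217
Iteration 2: beta = 0.3333, y = -1.4217 + 0.3333*(-1.4217 + 4.6912) = -0.3318
  grad(y) = -4.991, v = y - alpha*grad = 0.1763
  prox(v) = soft_thresh(0.1763, 0.0987) = 0.0775
Iteration 3: beta = 0.5, y = 0.0775 + 0.5*(0.0775 + 1.4217) = 0.8271
  grad(y) = 1.9626, v = y - alpha*grad = 0.6273
  prox(v) = soft_thresh(0.6273, 0.0987) = 0.5286
Iteration 4: beta = 0.6, y = 0.5286 + 0.6*(0.5286 - 0.0775) = 0.7992
  grad(y) = 1.7951, v = y - alpha*grad = 0.6164
  prox(v) = soft_thresh(0.6164, 0.0987) = 0.5177
f(x_4) = 3*0.5177^2 - 3*0.5177 + 0.97*|0.5177| = -0.2469


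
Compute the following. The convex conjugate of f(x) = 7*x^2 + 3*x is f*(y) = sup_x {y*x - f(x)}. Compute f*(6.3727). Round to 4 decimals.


f*(y) = sup_x {y*x - a*x^2 - b*x} = sup_x {(y-b)*x - a*x^2}
FOC: (y - b) - 2a*x = 0 => x* = (y - b)/(2a)
x* = (6.3727 - 3)/(2*7) = 0.2409
f*(6.3727) = (y-b)^2/(4a) = (6.3727 - 3)^2/(4*7)
= 11.3751/28 = 0.4063


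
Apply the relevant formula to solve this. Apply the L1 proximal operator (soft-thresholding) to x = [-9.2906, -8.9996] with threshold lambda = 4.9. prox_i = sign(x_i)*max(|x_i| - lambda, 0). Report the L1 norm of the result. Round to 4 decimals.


Soft-thresholding with lambda = 4.9:
prox(-9.2906) = sign(-9.2906)*max(|-9.2906| - 4.9, 0) = -4.3906
prox(-8.9996) = sign(-8.9996)*max(|-8.9996| - 4.9, 0) = -4.0996
prox(x) = [-4.3906, -4.0996]
||prox(x)||_1 = 4.3906 + 4.0996 = 8.4902


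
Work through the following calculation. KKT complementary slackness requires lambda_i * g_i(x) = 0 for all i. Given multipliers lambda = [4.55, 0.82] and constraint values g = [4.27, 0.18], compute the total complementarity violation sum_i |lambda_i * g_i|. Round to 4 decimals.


KKT complementary slackness check:
lambda_1 * g_1 = 4.55 * 4.27 = 19.4285
lambda_2 * g_2 = 0.82 * 0.18 = 0.1476
Total violation = 19.4285 + 0.1476 = 19.5761


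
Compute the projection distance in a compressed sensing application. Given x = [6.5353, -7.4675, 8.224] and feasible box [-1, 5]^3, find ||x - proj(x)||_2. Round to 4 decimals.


Project each component onto [-1, 5].
clip(6.5353) = 5.0, clip(-7.4675) = -1.0, clip(8.224) = 5.0
Projection = [5.0, -1.0, 5.0]
Squared diffs: [2.3571, 41.8286, 10.3942]
Distance = sqrt(54.5799) = 7.3878


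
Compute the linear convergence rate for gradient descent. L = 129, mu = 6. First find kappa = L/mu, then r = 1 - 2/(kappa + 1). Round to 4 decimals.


Step 1: Compute the condition number.
kappa = L/mu = 129/6 = 21.5
Step 2: Compute the convergence rate.
r = 1 - 2/(kappa + 1) = 1 - 2*mu/(L + mu) = (L - mu)/(L + mu) = 123/135 = 0.9111


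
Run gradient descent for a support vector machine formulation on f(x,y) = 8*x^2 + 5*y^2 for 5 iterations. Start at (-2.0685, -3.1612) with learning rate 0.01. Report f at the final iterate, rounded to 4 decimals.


Gradient descent on f(x,y) = 8*x^2 + 5*y^2.
Starting point: (-2.0685, -3.1612), alpha = 0.01
Step 1: grad_x = 2*8*-2.0685 = -33.096, grad_y = 2*5*-3.1612 = -31.612
  x_1 = -2.0685 - 0.01*-33.096 = -1.7375
  y_1 = -3.1612 - 0.01*-31.612 = -2.8451
Step 2: grad_x = 2*8*-1.7375 = -27.8006, grad_y = 2*5*-2.8451 = -28.4508
  x_2 = -1.7375 - 0.01*-27.8006 = -1.4595
  y_2 = -2.8451 - 0.01*-28.4508 = -2.5606
Step 3: grad_x = 2*8*-1.4595 = -23.3525, grad_y = 2*5*-2.5606 = -25.6057
  x_3 = -1.4595 - 0.01*-23.3525 = -1.226
  y_3 = -2.5606 - 0.01*-25.6057 = -2.3045
Step 4: grad_x = 2*8*-1.226 = -19.6161, grad_y = 2*5*-2.3045 = -23.0451
  x_4 = -1.226 - 0.01*-19.6161 = -1.0298
  y_4 = -2.3045 - 0.01*-23.0451 = -2.0741
Step 5: grad_x = 2*8*-1.0298 = -16.4776, grad_y = 2*5*-2.0741 = -20.7406
  x_5 = -1.0298 - 0.01*-16.4776 = -0.8651
  y_5 = -2.0741 - 0.01*-20.7406 = -1.8667
f(-0.8651, -1.8667) = 8*(-0.8651)^2 + 5*(-1.8667)^2 = 23.4088


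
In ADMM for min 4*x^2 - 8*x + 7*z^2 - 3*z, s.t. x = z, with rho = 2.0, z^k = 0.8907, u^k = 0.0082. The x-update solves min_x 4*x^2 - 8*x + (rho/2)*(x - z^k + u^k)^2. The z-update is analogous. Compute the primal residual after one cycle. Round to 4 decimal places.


ADMM iteration with rho = 2.0, z^k = 0.8907, u^k = 0.0082
Step 1: x-update.
Minimize 4*x^2 - 8*x + (2.0/2)*(x - 0.8907 + 0.0082)^2
FOC: (2*4 + 2.0)*x = 8 + 2.0*(0.8907 - 0.0082)
x^{k+1} = 0.9765
Step 2: z-update.
Minimize 7*z^2 - 3*z + (2.0/2)*(0.9765 - z + 0.0082)^2
FOC: (2*7 + 2.0)*z = 3 + 2.0*(0.9765 + 0.0082)
z^{k+1} = 0.3106
Step 3: u-update.
u^{k+1} = 0.0082 + 0.9765 - 0.3106 = 0.6741
Step 4: Primal residual = |0.9765 - 0.3106| = 0.6659


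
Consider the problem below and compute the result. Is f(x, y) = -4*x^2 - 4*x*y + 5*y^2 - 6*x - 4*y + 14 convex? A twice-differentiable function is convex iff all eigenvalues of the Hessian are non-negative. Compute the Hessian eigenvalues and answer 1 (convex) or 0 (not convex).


The Hessian of f(x,y) = -4*x^2 - 4*x*y + 5*y^2 - 6*x - 4*y + 14 is:
H = [[-8, -4], [-4, 10]]
Trace = -8 + 10 = 2
Determinant = -8*10 - (-4)^2 = -96
Discriminant = (2)^2 - 4*-96 = 388.0
Eigenvalues: lambda_1 = -8.8489, lambda_2 = 10.8489
The function is not convex.

0


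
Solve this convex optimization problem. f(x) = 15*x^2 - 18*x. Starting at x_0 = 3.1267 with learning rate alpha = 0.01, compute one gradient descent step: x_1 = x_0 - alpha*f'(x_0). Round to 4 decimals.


We compute the gradient at x_0 and apply the update.
f'(x) = 30*x - 18
f'(3.1267) = 30*3.1267 - 18 = 75.801
x_1 = 3.1267 - 0.01*75.801 = 2.3687


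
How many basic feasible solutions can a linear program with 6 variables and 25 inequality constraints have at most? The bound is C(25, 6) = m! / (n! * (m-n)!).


Each vertex corresponds to some choice of n active constraints out of m, so the number of vertices is at most C(m, n) = m! / (n!(m-n)!).
m = 25, n = 6
Numerator: 25 * 24 * 23 * 22 * 21 * 20
Denominator: 6! = 720
C(25, 6) = 177100


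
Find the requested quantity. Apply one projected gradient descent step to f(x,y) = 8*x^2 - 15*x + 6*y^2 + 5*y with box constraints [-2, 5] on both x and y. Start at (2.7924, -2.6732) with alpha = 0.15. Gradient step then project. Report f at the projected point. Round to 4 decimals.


Step 1: Compute gradient at (2.7924, -2.6732).
grad_x = 2*8*2.7924 - 15 = 29.6784
grad_y = 2*6*-2.6732 + 5 = -27.0784
Step 2: Gradient step.
x_raw = 2.7924 - 0.15*29.6784 = -1.6594
y_raw = -2.6732 - 0.15*-27.0784 = 1.3886
Step 3: Project onto [-2, 5].
x_proj = clip(-1.6594) = -1.6594
y_proj = clip(1.3886) = 1.3886
Step 4: Evaluate f.
f(-1.6594, 1.3886) = 65.4296


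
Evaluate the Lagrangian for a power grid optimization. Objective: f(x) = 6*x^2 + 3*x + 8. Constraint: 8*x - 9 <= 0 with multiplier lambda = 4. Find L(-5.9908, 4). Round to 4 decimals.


Step 1: Evaluate f(x).
f(-5.9908) = 6*(-5.9908)^2 + 3*(-5.9908) + 8 = 205.3657
Step 2: Evaluate g(x).
g(-5.9908) = 8*-5.9908 - 9 = -56.9264
Step 3: Compute Lagrangian.
L = 205.3657 + 4*-56.9264 = -22.3399


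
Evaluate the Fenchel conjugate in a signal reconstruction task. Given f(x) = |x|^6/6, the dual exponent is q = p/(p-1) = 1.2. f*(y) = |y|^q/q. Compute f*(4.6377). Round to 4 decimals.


The conjugate exponent q satisfies 1/p + 1/q = 1.
p = 6, so q = 6/(6 - 1) = 1.2
|y|^q = 4.6377^1.2 = 6.3032
f*(4.6377) = 6.3032 / 1.2 = 5.2527


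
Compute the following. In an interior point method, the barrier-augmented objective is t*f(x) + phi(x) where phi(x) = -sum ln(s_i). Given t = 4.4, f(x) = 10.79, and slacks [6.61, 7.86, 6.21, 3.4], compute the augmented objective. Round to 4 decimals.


Step 1: Compute log-barrier.
ln values: [1.8886, 2.0618, 1.8262, 1.2238]
phi = -(1.8886 + 2.0618 + 1.8262 + 1.2238) = -7.0003
Step 2: Compute augmented objective.
t*f(x) = 4.4*10.79 = 47.476
Total = 47.476 - 7.0003 = 40.4757


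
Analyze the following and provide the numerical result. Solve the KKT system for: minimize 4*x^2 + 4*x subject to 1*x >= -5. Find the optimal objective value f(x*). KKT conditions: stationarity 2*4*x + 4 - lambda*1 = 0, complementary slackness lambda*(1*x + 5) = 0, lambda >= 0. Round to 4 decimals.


Step 1: Try lambda = 0 (constraint inactive).
Stationarity: 2*4*x + 4 = 0
x* = -4/(2*4) = -0.5
Check constraint: 1*-0.5 = -0.5 >= -5 -- satisfied.
Step 2: Compute optimal value.
f(x*) = 4*(-0.5)^2 + 4*(-0.5) = -1.0


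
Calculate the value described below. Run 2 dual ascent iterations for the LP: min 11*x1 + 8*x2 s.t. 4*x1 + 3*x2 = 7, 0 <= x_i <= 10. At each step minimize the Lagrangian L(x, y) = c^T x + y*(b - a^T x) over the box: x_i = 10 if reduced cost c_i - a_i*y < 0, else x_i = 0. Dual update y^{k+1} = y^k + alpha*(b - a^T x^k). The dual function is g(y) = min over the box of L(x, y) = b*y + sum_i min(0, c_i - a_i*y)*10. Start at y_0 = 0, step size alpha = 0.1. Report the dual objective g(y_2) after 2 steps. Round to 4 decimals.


Dual ascent for LP: min 11*x1 + 8*x2, 4*x1 + 3*x2 = 7, 0 <= x_i <= 10
Step 1: y^k = 0.0, reduced costs: (11.0, 8.0)
  x^k = (0.0, 0.0), subgradient = b - a^T x = 7.0
  y^{k+1} = 0.0 + 0.1*7.0 = 0.7
Step 2: y^k = 0.7, reduced costs: (8.2, 5.9)
  x^k = (0.0, 0.0), subgradient = b - a^T x = 7.0
  y^{k+1} = 0.7 + 0.1*7.0 = 1.4
Dual objective at y_2 = 1.4: reduced costs (5.4, 3.8), box minimizer x = (0.0, 0.0)
g(y_2) = b*y + (c1 - a1*y)*x1 + (c2 - a2*y)*x2 = 7*1.4 + 5.4*0.0 + 3.8*0.0 = 9.8 + 0.0 + 0.0 = 9.8


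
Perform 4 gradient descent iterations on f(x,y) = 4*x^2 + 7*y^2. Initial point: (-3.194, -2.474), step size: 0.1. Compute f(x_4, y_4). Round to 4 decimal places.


Gradient descent on f(x,y) = 4*x^2 + 7*y^2.
Starting point: (-3.194, -2.474), alpha = 0.1
Step 1: grad_x = 2*4*-3.194 = -25.552, grad_y = 2*7*-2.474 = -34.636
  x_1 = -3.194 - 0.1*-25.552 = -0.6388
  y_1 = -2.474 - 0.1*-34.636 = 0.9896
Step 2: grad_x = 2*4*-0.6388 = -5.1104, grad_y = 2*7*0.9896 = 13.8544
  x_2 = -0.6388 - 0.1*-5.1104 = -0.1278
  y_2 = 0.9896 - 0.1*13.8544 = -0.3958
Step 3: grad_x = 2*4*-0.1278 = -1.0221, grad_y = 2*7*-0.3958 = -5.5418
  x_3 = -0.1278 - 0.1*-1.0221 = -0.0256
  y_3 = -0.3958 - 0.1*-5.5418 = 0.1583
Step 4: grad_x = 2*4*-0.0256 = -0.2044, grad_y = 2*7*0.1583 = 2.2167
  x_4 = -0.0256 - 0.1*-0.2044 = -0.0051
  y_4 = 0.1583 - 0.1*2.2167 = -0.0633
f(-0.0051, -0.0633) = 4*(-0.0051)^2 + 7*(-0.0633)^2 = 0.0282


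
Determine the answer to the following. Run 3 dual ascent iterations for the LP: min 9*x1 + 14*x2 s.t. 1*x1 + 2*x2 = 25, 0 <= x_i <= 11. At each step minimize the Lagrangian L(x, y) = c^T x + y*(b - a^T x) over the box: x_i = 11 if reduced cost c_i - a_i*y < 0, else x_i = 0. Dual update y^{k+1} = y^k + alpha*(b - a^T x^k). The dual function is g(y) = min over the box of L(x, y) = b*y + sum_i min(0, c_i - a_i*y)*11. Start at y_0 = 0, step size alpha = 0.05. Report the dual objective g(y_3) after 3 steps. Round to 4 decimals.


Dual ascent for LP: min 9*x1 + 14*x2, 1*x1 + 2*x2 = 25, 0 <= x_i <= 11
Step 1: y^k = 0.0, reduced costs: (9.0, 14.0)
  x^k = (0.0, 0.0), subgradient = b - a^T x = 25.0
  y^{k+1} = 0.0 + 0.05*25.0 = 1.25
Step 2: y^k = 1.25, reduced costs: (7.75, 11.5)
  x^k = (0.0, 0.0), subgradient = b - a^T x = 25.0
  y^{k+1} = 1.25 + 0.05*25.0 = 2.5
Step 3: y^k = 2.5, reduced costs: (6.5, 9.0)
  x^k = (0.0, 0.0), subgradient = b - a^T x = 25.0
  y^{k+1} = 2.5 + 0.05*25.0 = 3.75
Dual objective at y_3 = 3.75: reduced costs (5.25, 6.5), box minimizer x = (0.0, 0.0)
g(y_3) = b*y + (c1 - a1*y)*x1 + (c2 - a2*y)*x2 = 25*3.75 + 5.25*0.0 + 6.5*0.0 = 93.75 + 0.0 + 0.0 = 93.75


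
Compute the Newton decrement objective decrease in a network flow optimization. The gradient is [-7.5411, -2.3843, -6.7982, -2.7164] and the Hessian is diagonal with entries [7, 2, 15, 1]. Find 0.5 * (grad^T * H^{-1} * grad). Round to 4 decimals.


Step 1: H is diagonal, so H^(-1) * g = [-1.0773, -1.1922, -0.4532, -2.7164].
Step 2: g^T H^(-1) g = sum_i g_i^2 / H_ii
  = (-7.5411)^2/7 + (-2.3843)^2/2 + (-6.7982)^2/15 + (-2.7164)^2/1
  = 8.124 + 2.8424 + 3.081 + 7.3788 = 21.4263
Step 3: Objective decrease = 0.5 * g^T H^(-1) g = 10.7132


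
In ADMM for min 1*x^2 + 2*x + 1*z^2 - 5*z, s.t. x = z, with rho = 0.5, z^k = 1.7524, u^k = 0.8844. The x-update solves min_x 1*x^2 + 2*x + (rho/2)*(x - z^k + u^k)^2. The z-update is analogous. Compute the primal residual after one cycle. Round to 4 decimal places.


ADMM iteration with rho = 0.5, z^k = 1.7524, u^k = 0.8844
Step 1: x-update.
Minimize 1*x^2 + 2*x + (0.5/2)*(x - 1.7524 + 0.8844)^2
FOC: (2*1 + 0.5)*x = -2 + 0.5*(1.7524 - 0.8844)
x^{k+1} = -0.6264
Step 2: z-update.
Minimize 1*z^2 - 5*z + (0.5/2)*(-0.6264 - z + 0.8844)^2
FOC: (2*1 + 0.5)*z = 5 + 0.5*(-0.6264 + 0.8844)
z^{k+1} = 2.0516
Step 3: u-update.
u^{k+1} = 0.8844 - 0.6264 - 2.0516 = -1.7936
Step 4: Primal residual = |-0.6264 - 2.0516| = 2.678


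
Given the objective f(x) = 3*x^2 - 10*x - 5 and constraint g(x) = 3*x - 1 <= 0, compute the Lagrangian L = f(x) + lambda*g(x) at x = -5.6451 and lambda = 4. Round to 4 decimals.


Step 1: Evaluate f(x).
f(-5.6451) = 3*(-5.6451)^2 - 10*(-5.6451) - 5 = 147.0525
Step 2: Evaluate g(x).
g(-5.6451) = 3*-5.6451 - 1 = -17.9353
Step 3: Compute Lagrangian.
L = 147.0525 + 4*-17.9353 = 75.3113


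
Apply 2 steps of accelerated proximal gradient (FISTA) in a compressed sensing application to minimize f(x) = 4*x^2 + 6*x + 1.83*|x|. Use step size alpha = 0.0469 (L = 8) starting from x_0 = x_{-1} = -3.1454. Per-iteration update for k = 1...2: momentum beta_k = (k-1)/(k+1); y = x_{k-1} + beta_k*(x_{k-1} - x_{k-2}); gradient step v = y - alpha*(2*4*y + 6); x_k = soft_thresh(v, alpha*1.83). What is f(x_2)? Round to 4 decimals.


FISTA on f(x) = 4*x^2 + 6*x + 1.83*|x|
L = 8, alpha = 0.0469
Iteration 1: beta = 0.0, y = -3.1454 + 0.0*(-3.1454 + 3.1454) = -3.1454
  grad(y) = -19.1632, v = y - alpha*grad = -2.2466
  prox(v) = soft_thresh(-2.2466, 0.0858) = -2.1608
Iteration 2: beta = 0.3333, y = -2.1608 + 0.3333*(-2.1608 + 3.1454) = -1.8326
  grad(y) = -8.661, v = y - alpha*grad = -1.4264
  prox(v) = soft_thresh(-1.4264, 0.0858) = -1.3406
f(x_2) = 4*(-1.3406)^2 + 6*(-1.3406) + 1.83*|-1.3406| = 1.5985


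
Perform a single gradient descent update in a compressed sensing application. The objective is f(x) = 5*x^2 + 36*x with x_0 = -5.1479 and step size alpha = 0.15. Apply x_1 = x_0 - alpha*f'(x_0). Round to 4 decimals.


We compute the gradient at x_0 and apply the update.
f'(x) = 10*x + 36
f'(-5.1479) = 10*-5.1479 + 36 = -15.479
x_1 = -5.1479 - 0.15*-15.479 = -2.8261


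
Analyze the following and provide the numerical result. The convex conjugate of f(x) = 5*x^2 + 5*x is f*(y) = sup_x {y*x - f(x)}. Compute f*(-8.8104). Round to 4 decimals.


f*(y) = sup_x {y*x - a*x^2 - b*x} = sup_x {(y-b)*x - a*x^2}
FOC: (y - b) - 2a*x = 0 => x* = (y - b)/(2a)
x* = (-8.8104 - 5)/(2*5) = -1.381
f*(-8.8104) = (y-b)^2/(4a) = (-8.8104 - 5)^2/(4*5)
= 190.7271/20 = 9.5364


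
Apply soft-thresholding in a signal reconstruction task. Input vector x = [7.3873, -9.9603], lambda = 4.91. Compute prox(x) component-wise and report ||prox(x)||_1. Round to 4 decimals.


Soft-thresholding with lambda = 4.91:
prox(7.3873) = sign(7.3873)*max(|7.3873| - 4.91, 0) = 2.4773
prox(-9.9603) = sign(-9.9603)*max(|-9.9603| - 4.91, 0) = -5.0503
prox(x) = [2.4773, -5.0503]
||prox(x)||_1 = 2.4773 + 5.0503 = 7.5276


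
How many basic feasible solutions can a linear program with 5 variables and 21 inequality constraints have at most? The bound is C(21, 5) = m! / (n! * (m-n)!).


Each vertex corresponds to some choice of n active constraints out of m, so the number of vertices is at most C(m, n) = m! / (n!(m-n)!).
m = 21, n = 5
Numerator: 21 * 20 * 19 * 18 * 17
Denominator: 5! = 120
C(21, 5) = 20349


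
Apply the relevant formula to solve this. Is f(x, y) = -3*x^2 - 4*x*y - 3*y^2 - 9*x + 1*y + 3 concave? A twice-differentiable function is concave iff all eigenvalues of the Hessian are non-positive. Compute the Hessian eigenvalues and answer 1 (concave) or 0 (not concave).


The Hessian of f(x,y) = -3*x^2 - 4*x*y - 3*y^2 - 9*x + 1*y + 3 is:
H = [[-6, -4], [-4, -6]]
Trace = -6 - 6 = -12
Determinant = -6*-6 - (-4)^2 = 20
Discriminant = (-12)^2 - 4*20 = 64.0
Eigenvalues: lambda_1 = -10.0, lambda_2 = -2.0
The function is concave.

1
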